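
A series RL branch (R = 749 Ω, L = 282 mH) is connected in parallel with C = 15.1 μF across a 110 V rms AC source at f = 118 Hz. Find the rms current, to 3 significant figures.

ω = 2πf = 741.4 rad/s
X_L = ωL = 209 Ω
X_C = 1/(ωC) = 89.3 Ω
Branch 1 (R+jX_L): Z₁ = 749 + j209 Ω, |Z₁| = 778 Ω
Branch 2 (−jX_C): Z₂ = −j89.3 Ω
Parallel: Z = Z₁Z₂/(Z₁+Z₂), |Z| = 91.6 Ω, ∠Z = -83.5°
I = V/|Z| = 110/91.6 = 1.20 A

1.20 A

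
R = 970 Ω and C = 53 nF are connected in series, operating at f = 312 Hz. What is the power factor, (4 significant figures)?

0.1003

ω = 2πf = 1960 rad/s
X_C = 1/(ωC) = 9625 Ω
Z = 970.0 − j9625 Ω
|Z| = √(970.0² + 9625²) = 9674 Ω
∠Z = arctan(-9625/970.0) = -84.25°
cos φ = cos(-84.25°) = 0.1003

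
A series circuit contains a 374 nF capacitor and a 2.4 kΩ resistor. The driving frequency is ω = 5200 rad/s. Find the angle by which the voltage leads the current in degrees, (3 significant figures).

-12.1°

X_C = 1/(ωC) = 514 Ω
Z = 2400 − j514 Ω
|Z| = √(2400² + 514²) = 2450 Ω
∠Z = arctan(-514/2400) = -12.1°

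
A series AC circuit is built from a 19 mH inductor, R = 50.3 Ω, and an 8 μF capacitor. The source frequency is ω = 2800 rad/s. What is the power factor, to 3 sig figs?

0.986

X_L = ωL = 53.2 Ω
X_C = 1/(ωC) = 44.6 Ω
Net reactance X = X_L − X_C = 8.56 Ω
Z = 50.3 + j8.56 Ω
|Z| = √(50.3² + 8.56²) = 51.0 Ω
∠Z = arctan(8.56/50.3) = 9.65°
cos φ = cos(9.65°) = 0.986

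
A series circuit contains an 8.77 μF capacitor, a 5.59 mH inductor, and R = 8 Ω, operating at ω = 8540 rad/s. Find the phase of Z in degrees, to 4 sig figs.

76.90°

X_L = ωL = 47.74 Ω
X_C = 1/(ωC) = 13.35 Ω
Net reactance X = X_L − X_C = 34.39 Ω
Z = 8.000 + j34.39 Ω
|Z| = √(8.000² + 34.39²) = 35.31 Ω
∠Z = arctan(34.39/8.000) = 76.90°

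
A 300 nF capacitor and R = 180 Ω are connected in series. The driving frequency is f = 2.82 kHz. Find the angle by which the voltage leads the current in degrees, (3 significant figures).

-46.3°

ω = 2πf = 17720 rad/s
X_C = 1/(ωC) = 188 Ω
Z = 180 − j188 Ω
|Z| = √(180² + 188²) = 260 Ω
∠Z = arctan(-188/180) = -46.3°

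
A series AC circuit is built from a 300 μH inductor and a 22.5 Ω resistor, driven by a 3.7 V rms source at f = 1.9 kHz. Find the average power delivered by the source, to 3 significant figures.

593 mW

ω = 2πf = 11940 rad/s
X_L = ωL = 3.58 Ω
Z = 22.5 + j3.58 Ω
|Z| = √(22.5² + 3.58²) = 22.8 Ω
∠Z = arctan(3.58/22.5) = 9.04°
I = V/|Z| = 162 mA
P = VI cos φ = 3.7 × 0.162 × cos(9.04°) = 593 mW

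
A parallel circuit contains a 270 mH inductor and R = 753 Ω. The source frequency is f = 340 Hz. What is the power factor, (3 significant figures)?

ω = 2πf = 2136 rad/s
X_L = ωL = 577 Ω
Parallel: admittances add. Y = 1/R + 1/(jωL)
Y = (0.00133 − j0.00173) S
|Y| = 0.00218 S → |Z| = 1/|Y| = 458 Ω, ∠Z = −∠Y = 52.5°
cos φ = cos(52.5°) = 0.608

0.608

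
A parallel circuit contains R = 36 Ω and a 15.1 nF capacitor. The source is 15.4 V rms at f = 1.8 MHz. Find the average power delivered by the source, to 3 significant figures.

6.59 W

ω = 2πf = 1.131e+07 rad/s
X_C = 1/(ωC) = 5.86 Ω
Parallel: admittances add. Y = 1/R + jωC
Y = (0.0278 + j0.171) S
|Y| = 0.173 S → |Z| = 1/|Y| = 5.78 Ω, ∠Z = −∠Y = -80.8°
I = V/|Z| = 2.66 A
P = VI cos φ = 15.4 × 2.66 × cos(-80.8°) = 6.59 W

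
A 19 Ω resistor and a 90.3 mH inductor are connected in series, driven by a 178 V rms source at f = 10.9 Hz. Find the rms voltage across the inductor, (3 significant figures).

55.1 V

ω = 2πf = 68.49 rad/s
X_L = ωL = 6.18 Ω
Z = 19.0 + j6.18 Ω
|Z| = √(19.0² + 6.18²) = 20.0 Ω
I = V/|Z| = 8.91 A
V_L = I·|Z_L| = 8.91 × 6.18 = 55.1 V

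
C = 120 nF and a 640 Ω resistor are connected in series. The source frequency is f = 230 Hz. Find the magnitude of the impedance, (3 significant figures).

5800 Ω

ω = 2πf = 1445 rad/s
X_C = 1/(ωC) = 5770 Ω
Z = 640 − j5770 Ω
|Z| = √(640² + 5770²) = 5800 Ω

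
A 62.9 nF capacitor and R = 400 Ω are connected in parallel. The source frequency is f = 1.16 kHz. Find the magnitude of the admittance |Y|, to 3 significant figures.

2.54 mS

ω = 2πf = 7288 rad/s
X_C = 1/(ωC) = 2180 Ω
Parallel: admittances add. Y = 1/R + jωC
Y = (0.00250 + j0.000458) S
|Y| = 0.00254 S → |Z| = 1/|Y| = 393 Ω, ∠Z = −∠Y = -10.4°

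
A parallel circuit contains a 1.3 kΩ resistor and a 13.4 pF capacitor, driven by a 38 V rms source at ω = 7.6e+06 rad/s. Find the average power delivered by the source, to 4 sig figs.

1.111 W

X_C = 1/(ωC) = 9819 Ω
Parallel: admittances add. Y = 1/R + jωC
Y = (0.0007692 + j0.0001018) S
|Y| = 0.0007759 S → |Z| = 1/|Y| = 1289 Ω, ∠Z = −∠Y = -7.542°
I = V/|Z| = 29.49 mA
P = VI cos φ = 38 × 0.02949 × cos(-7.542°) = 1.111 W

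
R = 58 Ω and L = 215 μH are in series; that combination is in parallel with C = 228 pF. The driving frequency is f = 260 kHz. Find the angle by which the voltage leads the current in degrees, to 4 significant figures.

ω = 2πf = 1.634e+06 rad/s
X_L = ωL = 351.2 Ω
X_C = 1/(ωC) = 2685 Ω
Branch 1 (R+jX_L): Z₁ = 58.00 + j351.2 Ω, |Z₁| = 356.0 Ω
Branch 2 (−jX_C): Z₂ = −j2685 Ω
Parallel: Z = Z₁Z₂/(Z₁+Z₂), |Z| = 409.4 Ω, ∠Z = 79.20°

79.20°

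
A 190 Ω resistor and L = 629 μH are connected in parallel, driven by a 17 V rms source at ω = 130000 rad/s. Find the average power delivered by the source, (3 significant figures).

X_L = ωL = 81.8 Ω
Parallel: admittances add. Y = 1/R + 1/(jωL)
Y = (0.00526 − j0.0122) S
|Y| = 0.0133 S → |Z| = 1/|Y| = 75.1 Ω, ∠Z = −∠Y = 66.7°
I = V/|Z| = 226 mA
P = VI cos φ = 17 × 0.226 × cos(66.7°) = 1.52 W

1.52 W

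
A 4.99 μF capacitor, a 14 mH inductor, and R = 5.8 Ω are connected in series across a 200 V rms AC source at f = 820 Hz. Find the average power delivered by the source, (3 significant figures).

ω = 2πf = 5152 rad/s
X_L = ωL = 72.1 Ω
X_C = 1/(ωC) = 38.9 Ω
Net reactance X = X_L − X_C = 33.2 Ω
Z = 5.80 + j33.2 Ω
|Z| = √(5.80² + 33.2²) = 33.7 Ω
∠Z = arctan(33.2/5.80) = 80.1°
I = V/|Z| = 5.93 A
P = VI cos φ = 200 × 5.93 × cos(80.1°) = 204 W

204 W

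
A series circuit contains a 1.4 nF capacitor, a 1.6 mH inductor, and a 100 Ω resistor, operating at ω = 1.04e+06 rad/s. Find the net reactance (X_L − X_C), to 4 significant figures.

977.2 Ω

X_L = ωL = 1664 Ω
X_C = 1/(ωC) = 686.8 Ω
X = 1664 − 686.8 = 977.2 Ω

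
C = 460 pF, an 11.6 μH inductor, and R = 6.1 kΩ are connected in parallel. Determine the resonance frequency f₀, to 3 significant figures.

ω₀ = 1/√(LC) = 1/√(1.16e-05 × 4.6e-10) = 1.369e+07 rad/s
f₀ = ω₀/(2π) = 2.18 MHz

2.18 MHz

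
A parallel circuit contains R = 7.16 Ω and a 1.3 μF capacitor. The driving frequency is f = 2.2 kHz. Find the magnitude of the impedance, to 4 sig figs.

7.101 Ω

ω = 2πf = 13820 rad/s
X_C = 1/(ωC) = 55.65 Ω
Parallel: admittances add. Y = 1/R + jωC
Y = (0.1397 + j0.01797) S
|Y| = 0.1408 S → |Z| = 1/|Y| = 7.101 Ω, ∠Z = −∠Y = -7.332°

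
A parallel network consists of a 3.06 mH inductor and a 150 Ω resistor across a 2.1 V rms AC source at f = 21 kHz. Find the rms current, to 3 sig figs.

14.9 mA

ω = 2πf = 131900 rad/s
X_L = ωL = 404 Ω
Parallel: admittances add. Y = 1/R + 1/(jωL)
Y = (0.00667 − j0.00248) S
|Y| = 0.00711 S → |Z| = 1/|Y| = 141 Ω, ∠Z = −∠Y = 20.4°
I = V/|Z| = 2.1/141 = 14.9 mA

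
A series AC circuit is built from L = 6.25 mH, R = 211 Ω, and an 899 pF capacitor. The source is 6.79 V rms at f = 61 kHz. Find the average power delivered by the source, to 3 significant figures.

32.3 mW

ω = 2πf = 383300 rad/s
X_L = ωL = 2400 Ω
X_C = 1/(ωC) = 2900 Ω
Net reactance X = X_L − X_C = -507 Ω
Z = 211 − j507 Ω
|Z| = √(211² + 507²) = 549 Ω
∠Z = arctan(-507/211) = -67.4°
I = V/|Z| = 12.4 mA
P = VI cos φ = 6.79 × 0.0124 × cos(-67.4°) = 32.3 mW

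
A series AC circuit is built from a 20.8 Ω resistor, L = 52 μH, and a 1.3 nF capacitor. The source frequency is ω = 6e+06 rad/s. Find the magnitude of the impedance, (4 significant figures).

X_L = ωL = 312.0 Ω
X_C = 1/(ωC) = 128.2 Ω
Net reactance X = X_L − X_C = 183.8 Ω
Z = 20.80 + j183.8 Ω
|Z| = √(20.80² + 183.8²) = 185.0 Ω

185.0 Ω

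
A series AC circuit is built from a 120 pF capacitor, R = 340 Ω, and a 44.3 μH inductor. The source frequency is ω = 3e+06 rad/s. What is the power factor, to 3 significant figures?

X_L = ωL = 133 Ω
X_C = 1/(ωC) = 2780 Ω
Net reactance X = X_L − X_C = -2640 Ω
Z = 340 − j2640 Ω
|Z| = √(340² + 2640²) = 2670 Ω
∠Z = arctan(-2640/340) = -82.7°
cos φ = cos(-82.7°) = 0.128

0.128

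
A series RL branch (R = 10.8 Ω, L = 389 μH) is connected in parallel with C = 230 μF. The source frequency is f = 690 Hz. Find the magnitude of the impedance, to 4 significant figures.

1.013 Ω

ω = 2πf = 4335 rad/s
X_L = ωL = 1.686 Ω
X_C = 1/(ωC) = 1.003 Ω
Branch 1 (R+jX_L): Z₁ = 10.80 + j1.686 Ω, |Z₁| = 10.93 Ω
Branch 2 (−jX_C): Z₂ = −j1.003 Ω
Parallel: Z = Z₁Z₂/(Z₁+Z₂), |Z| = 1.013 Ω, ∠Z = -84.75°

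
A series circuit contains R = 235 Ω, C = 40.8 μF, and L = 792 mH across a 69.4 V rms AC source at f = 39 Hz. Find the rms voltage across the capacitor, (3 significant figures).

27.4 V

ω = 2πf = 245.0 rad/s
X_L = ωL = 194 Ω
X_C = 1/(ωC) = 100 Ω
Net reactance X = X_L − X_C = 94.1 Ω
Z = 235 + j94.1 Ω
|Z| = √(235² + 94.1²) = 253 Ω
I = V/|Z| = 274 mA
V_C = I·|Z_C| = 0.274 × 100 = 27.4 V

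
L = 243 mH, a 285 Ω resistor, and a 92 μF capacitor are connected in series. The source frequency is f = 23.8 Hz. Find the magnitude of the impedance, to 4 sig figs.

287.3 Ω

ω = 2πf = 149.5 rad/s
X_L = ωL = 36.34 Ω
X_C = 1/(ωC) = 72.69 Ω
Net reactance X = X_L − X_C = -36.35 Ω
Z = 285.0 − j36.35 Ω
|Z| = √(285.0² + 36.35²) = 287.3 Ω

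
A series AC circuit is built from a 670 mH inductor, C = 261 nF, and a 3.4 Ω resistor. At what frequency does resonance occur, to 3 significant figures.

ω₀ = 1/√(LC) = 1/√(0.67 × 2.61e-07) = 2391 rad/s
f₀ = ω₀/(2π) = 381 Hz

381 Hz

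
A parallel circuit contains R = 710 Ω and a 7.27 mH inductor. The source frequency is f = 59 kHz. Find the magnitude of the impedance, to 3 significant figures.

687 Ω

ω = 2πf = 370700 rad/s
X_L = ωL = 2700 Ω
Parallel: admittances add. Y = 1/R + 1/(jωL)
Y = (0.00141 − j0.000371) S
|Y| = 0.00146 S → |Z| = 1/|Y| = 687 Ω, ∠Z = −∠Y = 14.8°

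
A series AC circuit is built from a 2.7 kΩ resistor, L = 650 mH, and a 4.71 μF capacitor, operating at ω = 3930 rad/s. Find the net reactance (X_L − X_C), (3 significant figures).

X_L = ωL = 2550 Ω
X_C = 1/(ωC) = 54.0 Ω
X = 2550 − 54.0 = 2500 Ω

2500 Ω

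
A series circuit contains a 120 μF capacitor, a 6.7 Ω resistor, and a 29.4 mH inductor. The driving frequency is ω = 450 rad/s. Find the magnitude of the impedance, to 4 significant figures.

X_L = ωL = 13.23 Ω
X_C = 1/(ωC) = 18.52 Ω
Net reactance X = X_L − X_C = -5.289 Ω
Z = 6.700 − j5.289 Ω
|Z| = √(6.700² + 5.289²) = 8.536 Ω

8.536 Ω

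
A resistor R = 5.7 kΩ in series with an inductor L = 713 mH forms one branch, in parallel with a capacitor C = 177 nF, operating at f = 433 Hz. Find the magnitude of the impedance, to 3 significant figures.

ω = 2πf = 2721 rad/s
X_L = ωL = 1940 Ω
X_C = 1/(ωC) = 2080 Ω
Branch 1 (R+jX_L): Z₁ = 5700 + j1940 Ω, |Z₁| = 6020 Ω
Branch 2 (−jX_C): Z₂ = −j2080 Ω
Parallel: Z = Z₁Z₂/(Z₁+Z₂), |Z| = 2190 Ω, ∠Z = -69.8°

2190 Ω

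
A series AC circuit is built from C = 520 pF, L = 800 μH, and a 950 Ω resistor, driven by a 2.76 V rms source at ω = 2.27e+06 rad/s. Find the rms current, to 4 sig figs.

X_L = ωL = 1816 Ω
X_C = 1/(ωC) = 847.2 Ω
Net reactance X = X_L − X_C = 968.8 Ω
Z = 950.0 + j968.8 Ω
|Z| = √(950.0² + 968.8²) = 1357 Ω
I = V/|Z| = 2.76/1357 = 2.034 mA

2.034 mA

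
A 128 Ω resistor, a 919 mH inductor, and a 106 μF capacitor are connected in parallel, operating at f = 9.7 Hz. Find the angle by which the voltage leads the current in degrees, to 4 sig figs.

55.56°

ω = 2πf = 60.95 rad/s
X_L = ωL = 56.01 Ω
X_C = 1/(ωC) = 154.8 Ω
Parallel: admittances add. Y = 1/R + 1/(jωL) + jωC
Y = (0.007812 − j0.01139) S
|Y| = 0.01381 S → |Z| = 1/|Y| = 72.39 Ω, ∠Z = −∠Y = 55.56°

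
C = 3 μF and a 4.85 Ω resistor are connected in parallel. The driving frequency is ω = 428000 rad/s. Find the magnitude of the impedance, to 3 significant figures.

0.769 Ω

X_C = 1/(ωC) = 0.779 Ω
Parallel: admittances add. Y = 1/R + jωC
Y = (0.206 + j1.28) S
|Y| = 1.30 S → |Z| = 1/|Y| = 0.769 Ω, ∠Z = −∠Y = -80.9°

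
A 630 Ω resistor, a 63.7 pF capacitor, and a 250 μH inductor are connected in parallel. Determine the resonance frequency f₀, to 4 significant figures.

1.261 MHz

ω₀ = 1/√(LC) = 1/√(0.00025 × 6.37e-11) = 7.924e+06 rad/s
f₀ = ω₀/(2π) = 1.261 MHz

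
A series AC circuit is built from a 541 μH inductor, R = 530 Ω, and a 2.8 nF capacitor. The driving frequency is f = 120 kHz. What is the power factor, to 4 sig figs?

ω = 2πf = 754000 rad/s
X_L = ωL = 407.9 Ω
X_C = 1/(ωC) = 473.7 Ω
Net reactance X = X_L − X_C = -65.77 Ω
Z = 530.0 − j65.77 Ω
|Z| = √(530.0² + 65.77²) = 534.1 Ω
∠Z = arctan(-65.77/530.0) = -7.074°
cos φ = cos(-7.074°) = 0.9924

0.9924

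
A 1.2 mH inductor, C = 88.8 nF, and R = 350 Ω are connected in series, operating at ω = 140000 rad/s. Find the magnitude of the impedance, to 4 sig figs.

360.8 Ω

X_L = ωL = 168.0 Ω
X_C = 1/(ωC) = 80.44 Ω
Net reactance X = X_L − X_C = 87.56 Ω
Z = 350.0 + j87.56 Ω
|Z| = √(350.0² + 87.56²) = 360.8 Ω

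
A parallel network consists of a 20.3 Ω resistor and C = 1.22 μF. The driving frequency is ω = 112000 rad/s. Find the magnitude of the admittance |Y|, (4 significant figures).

X_C = 1/(ωC) = 7.319 Ω
Parallel: admittances add. Y = 1/R + jωC
Y = (0.04926 + j0.1366) S
|Y| = 0.1452 S → |Z| = 1/|Y| = 6.885 Ω, ∠Z = −∠Y = -70.17°

145.2 mS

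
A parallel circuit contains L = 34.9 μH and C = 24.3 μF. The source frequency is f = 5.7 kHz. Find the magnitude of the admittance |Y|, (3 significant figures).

70.2 mS

ω = 2πf = 35810 rad/s
X_L = ωL = 1.25 Ω
X_C = 1/(ωC) = 1.15 Ω
Parallel: admittances add. Y = 1/(jωL) + jωC
Y = (0 + j0.0702) S
|Y| = 0.0702 S → |Z| = 1/|Y| = 14.2 Ω, ∠Z = −∠Y = -90.0°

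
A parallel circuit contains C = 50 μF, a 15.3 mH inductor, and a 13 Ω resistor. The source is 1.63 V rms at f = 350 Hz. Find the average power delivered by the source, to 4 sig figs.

204.4 mW

ω = 2πf = 2199 rad/s
X_L = ωL = 33.65 Ω
X_C = 1/(ωC) = 9.095 Ω
Parallel: admittances add. Y = 1/R + 1/(jωL) + jωC
Y = (0.07692 + j0.08023) S
|Y| = 0.1112 S → |Z| = 1/|Y| = 8.997 Ω, ∠Z = −∠Y = -46.21°
I = V/|Z| = 181.2 mA
P = VI cos φ = 1.63 × 0.1812 × cos(-46.21°) = 204.4 mW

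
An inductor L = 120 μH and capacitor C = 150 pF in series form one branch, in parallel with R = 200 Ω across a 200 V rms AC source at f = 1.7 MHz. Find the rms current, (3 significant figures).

1.05 A

ω = 2πf = 1.068e+07 rad/s
X_L = ωL = 1280 Ω
X_C = 1/(ωC) = 624 Ω
Branch 1: Z₁ = R = 200 Ω
Branch 2 (series LC): Z₂ = j(X_L − X_C) = j658 Ω
Parallel: Z = Z₁Z₂/(Z₁+Z₂), |Z| = 191 Ω, ∠Z = 16.9°
I = V/|Z| = 200/191 = 1.05 A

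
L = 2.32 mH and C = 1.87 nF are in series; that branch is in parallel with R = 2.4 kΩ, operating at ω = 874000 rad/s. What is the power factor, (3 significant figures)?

X_L = ωL = 2030 Ω
X_C = 1/(ωC) = 612 Ω
Branch 1: Z₁ = R = 2400 Ω
Branch 2 (series LC): Z₂ = j(X_L − X_C) = j1420 Ω
Parallel: Z = Z₁Z₂/(Z₁+Z₂), |Z| = 1220 Ω, ∠Z = 59.5°
cos φ = cos(59.5°) = 0.508

0.508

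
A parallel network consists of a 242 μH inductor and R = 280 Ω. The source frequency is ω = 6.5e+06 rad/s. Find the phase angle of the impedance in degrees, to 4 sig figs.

X_L = ωL = 1573 Ω
Parallel: admittances add. Y = 1/R + 1/(jωL)
Y = (0.003571 − j0.0006357) S
|Y| = 0.003628 S → |Z| = 1/|Y| = 275.7 Ω, ∠Z = −∠Y = 10.09°

10.09°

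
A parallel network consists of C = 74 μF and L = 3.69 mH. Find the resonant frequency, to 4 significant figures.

304.6 Hz

ω₀ = 1/√(LC) = 1/√(0.00369 × 7.4e-05) = 1914 rad/s
f₀ = ω₀/(2π) = 304.6 Hz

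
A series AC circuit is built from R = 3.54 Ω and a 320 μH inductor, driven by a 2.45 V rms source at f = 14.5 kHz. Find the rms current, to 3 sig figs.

83.4 mA

ω = 2πf = 91110 rad/s
X_L = ωL = 29.2 Ω
Z = 3.54 + j29.2 Ω
|Z| = √(3.54² + 29.2²) = 29.4 Ω
I = V/|Z| = 2.45/29.4 = 83.4 mA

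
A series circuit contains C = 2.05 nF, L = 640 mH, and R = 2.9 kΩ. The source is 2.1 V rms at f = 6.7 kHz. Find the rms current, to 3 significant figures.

134 μA

ω = 2πf = 42100 rad/s
X_L = ωL = 26900 Ω
X_C = 1/(ωC) = 11600 Ω
Net reactance X = X_L − X_C = 15400 Ω
Z = 2900 + j15400 Ω
|Z| = √(2900² + 15400²) = 15600 Ω
I = V/|Z| = 2.1/15600 = 134 μA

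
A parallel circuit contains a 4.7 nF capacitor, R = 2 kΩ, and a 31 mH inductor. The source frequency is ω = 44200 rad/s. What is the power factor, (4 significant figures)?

0.6917

X_L = ωL = 1370 Ω
X_C = 1/(ωC) = 4814 Ω
Parallel: admittances add. Y = 1/R + 1/(jωL) + jωC
Y = (0.0005000 − j0.0005221) S
|Y| = 0.0007229 S → |Z| = 1/|Y| = 1383 Ω, ∠Z = −∠Y = 46.24°
cos φ = cos(46.24°) = 0.6917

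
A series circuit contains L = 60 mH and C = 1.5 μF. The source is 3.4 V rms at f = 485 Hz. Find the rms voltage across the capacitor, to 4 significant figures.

ω = 2πf = 3047 rad/s
X_L = ωL = 182.8 Ω
X_C = 1/(ωC) = 218.8 Ω
Net reactance X = X_L − X_C = -35.93 Ω
Z = − j35.93 Ω
|Z| = √(0² + 35.93²) = 35.93 Ω
I = V/|Z| = 94.63 mA
V_C = I·|Z_C| = 0.09463 × 218.8 = 20.70 V

20.70 V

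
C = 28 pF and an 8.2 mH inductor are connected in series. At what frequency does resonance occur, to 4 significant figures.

332.1 kHz

ω₀ = 1/√(LC) = 1/√(0.0082 × 2.8e-11) = 2.087e+06 rad/s
f₀ = ω₀/(2π) = 332.1 kHz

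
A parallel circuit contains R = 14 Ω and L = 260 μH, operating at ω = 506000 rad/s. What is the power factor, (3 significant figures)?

X_L = ωL = 132 Ω
Parallel: admittances add. Y = 1/R + 1/(jωL)
Y = (0.0714 − j0.00760) S
|Y| = 0.0718 S → |Z| = 1/|Y| = 13.9 Ω, ∠Z = −∠Y = 6.07°
cos φ = cos(6.07°) = 0.994

0.994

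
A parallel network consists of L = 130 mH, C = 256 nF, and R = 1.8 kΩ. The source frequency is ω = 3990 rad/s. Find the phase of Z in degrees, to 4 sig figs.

58.50°

X_L = ωL = 518.7 Ω
X_C = 1/(ωC) = 979.0 Ω
Parallel: admittances add. Y = 1/R + 1/(jωL) + jωC
Y = (0.0005556 − j0.0009065) S
|Y| = 0.001063 S → |Z| = 1/|Y| = 940.6 Ω, ∠Z = −∠Y = 58.50°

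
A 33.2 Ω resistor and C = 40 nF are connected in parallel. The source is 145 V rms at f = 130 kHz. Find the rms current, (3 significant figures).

6.44 A

ω = 2πf = 816800 rad/s
X_C = 1/(ωC) = 30.6 Ω
Parallel: admittances add. Y = 1/R + jωC
Y = (0.0301 + j0.0327) S
|Y| = 0.0444 S → |Z| = 1/|Y| = 22.5 Ω, ∠Z = −∠Y = -47.3°
I = V/|Z| = 145/22.5 = 6.44 A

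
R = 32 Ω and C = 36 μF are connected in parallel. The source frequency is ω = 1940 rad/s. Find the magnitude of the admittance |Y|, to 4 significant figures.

76.51 mS

X_C = 1/(ωC) = 14.32 Ω
Parallel: admittances add. Y = 1/R + jωC
Y = (0.03125 + j0.06984) S
|Y| = 0.07651 S → |Z| = 1/|Y| = 13.07 Ω, ∠Z = −∠Y = -65.89°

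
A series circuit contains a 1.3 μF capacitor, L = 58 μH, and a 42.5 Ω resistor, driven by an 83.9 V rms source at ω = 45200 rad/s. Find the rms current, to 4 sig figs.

1.870 A

X_L = ωL = 2.622 Ω
X_C = 1/(ωC) = 17.02 Ω
Net reactance X = X_L − X_C = -14.40 Ω
Z = 42.50 − j14.40 Ω
|Z| = √(42.50² + 14.40²) = 44.87 Ω
I = V/|Z| = 83.9/44.87 = 1.870 A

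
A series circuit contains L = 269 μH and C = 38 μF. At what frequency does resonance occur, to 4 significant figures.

1.574 kHz

ω₀ = 1/√(LC) = 1/√(0.000269 × 3.8e-05) = 9891 rad/s
f₀ = ω₀/(2π) = 1.574 kHz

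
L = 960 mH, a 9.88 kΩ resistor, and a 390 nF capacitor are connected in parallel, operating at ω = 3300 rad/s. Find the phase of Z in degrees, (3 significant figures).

X_L = ωL = 3170 Ω
X_C = 1/(ωC) = 777 Ω
Parallel: admittances add. Y = 1/R + 1/(jωL) + jωC
Y = (0.000101 + j0.000971) S
|Y| = 0.000977 S → |Z| = 1/|Y| = 1020 Ω, ∠Z = −∠Y = -84.1°

-84.1°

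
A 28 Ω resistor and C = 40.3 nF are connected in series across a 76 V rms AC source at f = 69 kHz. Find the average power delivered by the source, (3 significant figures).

39.8 W

ω = 2πf = 433500 rad/s
X_C = 1/(ωC) = 57.2 Ω
Z = 28.0 − j57.2 Ω
|Z| = √(28.0² + 57.2²) = 63.7 Ω
∠Z = arctan(-57.2/28.0) = -63.9°
I = V/|Z| = 1.19 A
P = VI cos φ = 76 × 1.19 × cos(-63.9°) = 39.8 W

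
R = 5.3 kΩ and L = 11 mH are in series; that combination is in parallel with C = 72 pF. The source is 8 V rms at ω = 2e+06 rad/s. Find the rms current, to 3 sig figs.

X_L = ωL = 22000 Ω
X_C = 1/(ωC) = 6940 Ω
Branch 1 (R+jX_L): Z₁ = 5300 + j22000 Ω, |Z₁| = 22600 Ω
Branch 2 (−jX_C): Z₂ = −j6940 Ω
Parallel: Z = Z₁Z₂/(Z₁+Z₂), |Z| = 9850 Ω, ∠Z = -84.2°
I = V/|Z| = 8/9850 = 813 μA

813 μA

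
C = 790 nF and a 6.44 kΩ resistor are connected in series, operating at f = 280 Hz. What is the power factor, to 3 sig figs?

0.994

ω = 2πf = 1759 rad/s
X_C = 1/(ωC) = 720 Ω
Z = 6440 − j720 Ω
|Z| = √(6440² + 720²) = 6480 Ω
∠Z = arctan(-720/6440) = -6.37°
cos φ = cos(-6.37°) = 0.994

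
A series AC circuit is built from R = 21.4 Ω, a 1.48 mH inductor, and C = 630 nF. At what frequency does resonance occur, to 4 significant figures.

5.212 kHz

ω₀ = 1/√(LC) = 1/√(0.00148 × 6.3e-07) = 32750 rad/s
f₀ = ω₀/(2π) = 5.212 kHz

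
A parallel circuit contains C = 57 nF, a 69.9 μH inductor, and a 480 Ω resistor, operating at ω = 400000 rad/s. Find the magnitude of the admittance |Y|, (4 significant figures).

13.13 mS

X_L = ωL = 27.96 Ω
X_C = 1/(ωC) = 43.86 Ω
Parallel: admittances add. Y = 1/R + 1/(jωL) + jωC
Y = (0.002083 − j0.01297) S
|Y| = 0.01313 S → |Z| = 1/|Y| = 76.15 Ω, ∠Z = −∠Y = 80.87°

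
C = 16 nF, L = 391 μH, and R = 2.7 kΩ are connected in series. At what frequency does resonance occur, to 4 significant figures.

ω₀ = 1/√(LC) = 1/√(0.000391 × 1.6e-08) = 399800 rad/s
f₀ = ω₀/(2π) = 63.63 kHz

63.63 kHz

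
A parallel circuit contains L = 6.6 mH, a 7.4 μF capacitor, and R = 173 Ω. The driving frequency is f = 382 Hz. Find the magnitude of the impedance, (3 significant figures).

ω = 2πf = 2400 rad/s
X_L = ωL = 15.8 Ω
X_C = 1/(ωC) = 56.3 Ω
Parallel: admittances add. Y = 1/R + 1/(jωL) + jωC
Y = (0.00578 − j0.0454) S
|Y| = 0.0457 S → |Z| = 1/|Y| = 21.9 Ω, ∠Z = −∠Y = 82.7°

21.9 Ω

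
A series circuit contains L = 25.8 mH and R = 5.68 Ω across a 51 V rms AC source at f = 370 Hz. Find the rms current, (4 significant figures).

ω = 2πf = 2325 rad/s
X_L = ωL = 59.98 Ω
Z = 5.680 + j59.98 Ω
|Z| = √(5.680² + 59.98²) = 60.25 Ω
I = V/|Z| = 51/60.25 = 846.5 mA

846.5 mA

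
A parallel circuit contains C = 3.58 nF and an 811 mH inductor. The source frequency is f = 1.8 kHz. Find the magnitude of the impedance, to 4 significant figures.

14590 Ω

ω = 2πf = 11310 rad/s
X_L = ωL = 9172 Ω
X_C = 1/(ωC) = 24700 Ω
Parallel: admittances add. Y = 1/(jωL) + jωC
Y = (0 − j6.854e-05) S
|Y| = 6.854e-05 S → |Z| = 1/|Y| = 14590 Ω, ∠Z = −∠Y = 90.00°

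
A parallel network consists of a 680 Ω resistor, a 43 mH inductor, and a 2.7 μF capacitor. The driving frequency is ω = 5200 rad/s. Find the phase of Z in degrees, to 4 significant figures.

-81.26°

X_L = ωL = 223.6 Ω
X_C = 1/(ωC) = 71.23 Ω
Parallel: admittances add. Y = 1/R + 1/(jωL) + jωC
Y = (0.001471 + j0.009568) S
|Y| = 0.009680 S → |Z| = 1/|Y| = 103.3 Ω, ∠Z = −∠Y = -81.26°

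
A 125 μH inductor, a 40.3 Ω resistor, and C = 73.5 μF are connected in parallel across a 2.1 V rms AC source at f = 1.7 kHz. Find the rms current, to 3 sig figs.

ω = 2πf = 10680 rad/s
X_L = ωL = 1.34 Ω
X_C = 1/(ωC) = 1.27 Ω
Parallel: admittances add. Y = 1/R + 1/(jωL) + jωC
Y = (0.0248 + j0.0361) S
|Y| = 0.0438 S → |Z| = 1/|Y| = 22.8 Ω, ∠Z = −∠Y = -55.5°
I = V/|Z| = 2.1/22.8 = 92.0 mA

92.0 mA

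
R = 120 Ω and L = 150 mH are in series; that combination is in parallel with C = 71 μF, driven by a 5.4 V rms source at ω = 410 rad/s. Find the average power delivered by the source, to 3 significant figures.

X_L = ωL = 61.5 Ω
X_C = 1/(ωC) = 34.4 Ω
Branch 1 (R+jX_L): Z₁ = 120 + j61.5 Ω, |Z₁| = 135 Ω
Branch 2 (−jX_C): Z₂ = −j34.4 Ω
Parallel: Z = Z₁Z₂/(Z₁+Z₂), |Z| = 37.6 Ω, ∠Z = -75.6°
I = V/|Z| = 143 mA
P = VI cos φ = 5.4 × 0.143 × cos(-75.6°) = 192 mW

192 mW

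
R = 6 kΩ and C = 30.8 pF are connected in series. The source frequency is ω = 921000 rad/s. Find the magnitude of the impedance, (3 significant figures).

X_C = 1/(ωC) = 35300 Ω
Z = 6000 − j35300 Ω
|Z| = √(6000² + 35300²) = 35800 Ω

35800 Ω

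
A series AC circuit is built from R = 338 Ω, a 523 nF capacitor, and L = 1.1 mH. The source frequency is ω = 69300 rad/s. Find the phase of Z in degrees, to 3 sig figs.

X_L = ωL = 76.2 Ω
X_C = 1/(ωC) = 27.6 Ω
Net reactance X = X_L − X_C = 48.6 Ω
Z = 338 + j48.6 Ω
|Z| = √(338² + 48.6²) = 341 Ω
∠Z = arctan(48.6/338) = 8.19°

8.19°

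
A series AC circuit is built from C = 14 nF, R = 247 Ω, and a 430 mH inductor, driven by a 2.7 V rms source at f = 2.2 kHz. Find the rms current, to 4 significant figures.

ω = 2πf = 13820 rad/s
X_L = ωL = 5944 Ω
X_C = 1/(ωC) = 5167 Ω
Net reactance X = X_L − X_C = 776.5 Ω
Z = 247.0 + j776.5 Ω
|Z| = √(247.0² + 776.5²) = 814.9 Ω
I = V/|Z| = 2.7/814.9 = 3.313 mA

3.313 mA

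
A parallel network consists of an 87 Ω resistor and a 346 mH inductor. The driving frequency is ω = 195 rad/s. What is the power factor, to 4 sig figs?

X_L = ωL = 67.47 Ω
Parallel: admittances add. Y = 1/R + 1/(jωL)
Y = (0.01149 − j0.01482) S
|Y| = 0.01876 S → |Z| = 1/|Y| = 53.32 Ω, ∠Z = −∠Y = 52.21°
cos φ = cos(52.21°) = 0.6128

0.6128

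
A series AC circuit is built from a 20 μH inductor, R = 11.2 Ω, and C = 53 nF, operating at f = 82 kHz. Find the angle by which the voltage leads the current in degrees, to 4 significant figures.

-66.95°

ω = 2πf = 515200 rad/s
X_L = ωL = 10.30 Ω
X_C = 1/(ωC) = 36.62 Ω
Net reactance X = X_L − X_C = -26.32 Ω
Z = 11.20 − j26.32 Ω
|Z| = √(11.20² + 26.32²) = 28.60 Ω
∠Z = arctan(-26.32/11.20) = -66.95°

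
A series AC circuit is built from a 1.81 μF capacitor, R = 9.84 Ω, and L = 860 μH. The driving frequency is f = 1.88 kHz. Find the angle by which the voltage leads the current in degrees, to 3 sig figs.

-75.0°

ω = 2πf = 11810 rad/s
X_L = ωL = 10.2 Ω
X_C = 1/(ωC) = 46.8 Ω
Net reactance X = X_L − X_C = -36.6 Ω
Z = 9.84 − j36.6 Ω
|Z| = √(9.84² + 36.6²) = 37.9 Ω
∠Z = arctan(-36.6/9.84) = -75.0°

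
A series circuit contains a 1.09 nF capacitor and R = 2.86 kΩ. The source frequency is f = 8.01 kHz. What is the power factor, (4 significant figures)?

ω = 2πf = 50330 rad/s
X_C = 1/(ωC) = 18230 Ω
Z = 2860 − j18230 Ω
|Z| = √(2860² + 18230²) = 18450 Ω
∠Z = arctan(-18230/2860) = -81.08°
cos φ = cos(-81.08°) = 0.1550

0.1550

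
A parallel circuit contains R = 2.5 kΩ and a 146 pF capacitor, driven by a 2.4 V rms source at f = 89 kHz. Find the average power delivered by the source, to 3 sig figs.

ω = 2πf = 559200 rad/s
X_C = 1/(ωC) = 12200 Ω
Parallel: admittances add. Y = 1/R + jωC
Y = (0.000400 + j8.16e-05) S
|Y| = 0.000408 S → |Z| = 1/|Y| = 2450 Ω, ∠Z = −∠Y = -11.5°
I = V/|Z| = 980 μA
P = VI cos φ = 2.4 × 0.000980 × cos(-11.5°) = 2.30 mW

2.30 mW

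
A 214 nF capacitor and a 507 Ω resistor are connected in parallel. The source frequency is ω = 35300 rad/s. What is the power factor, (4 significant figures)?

X_C = 1/(ωC) = 132.4 Ω
Parallel: admittances add. Y = 1/R + jωC
Y = (0.001972 + j0.007554) S
|Y| = 0.007807 S → |Z| = 1/|Y| = 128.1 Ω, ∠Z = −∠Y = -75.37°
cos φ = cos(-75.37°) = 0.2526

0.2526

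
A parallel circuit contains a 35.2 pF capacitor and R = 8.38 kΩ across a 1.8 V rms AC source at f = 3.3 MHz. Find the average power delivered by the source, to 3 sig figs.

ω = 2πf = 2.073e+07 rad/s
X_C = 1/(ωC) = 1370 Ω
Parallel: admittances add. Y = 1/R + jωC
Y = (0.000119 + j0.000730) S
|Y| = 0.000740 S → |Z| = 1/|Y| = 1350 Ω, ∠Z = −∠Y = -80.7°
I = V/|Z| = 1.33 mA
P = VI cos φ = 1.8 × 0.00133 × cos(-80.7°) = 387 μW

387 μW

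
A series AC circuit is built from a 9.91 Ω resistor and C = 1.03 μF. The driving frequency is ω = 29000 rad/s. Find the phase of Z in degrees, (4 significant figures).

X_C = 1/(ωC) = 33.48 Ω
Z = 9.910 − j33.48 Ω
|Z| = √(9.910² + 33.48²) = 34.91 Ω
∠Z = arctan(-33.48/9.910) = -73.51°

-73.51°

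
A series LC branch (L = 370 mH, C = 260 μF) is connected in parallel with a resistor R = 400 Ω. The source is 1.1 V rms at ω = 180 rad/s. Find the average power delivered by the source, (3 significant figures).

X_L = ωL = 66.6 Ω
X_C = 1/(ωC) = 21.4 Ω
Branch 1: Z₁ = R = 400 Ω
Branch 2 (series LC): Z₂ = j(X_L − X_C) = j45.2 Ω
Parallel: Z = Z₁Z₂/(Z₁+Z₂), |Z| = 44.9 Ω, ∠Z = 83.5°
I = V/|Z| = 24.5 mA
P = VI cos φ = 1.1 × 0.0245 × cos(83.5°) = 3.02 mW

3.02 mW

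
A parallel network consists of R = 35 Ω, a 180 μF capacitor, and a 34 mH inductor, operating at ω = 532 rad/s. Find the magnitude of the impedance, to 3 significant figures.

X_L = ωL = 18.1 Ω
X_C = 1/(ωC) = 10.4 Ω
Parallel: admittances add. Y = 1/R + 1/(jωL) + jωC
Y = (0.0286 + j0.0405) S
|Y| = 0.0495 S → |Z| = 1/|Y| = 20.2 Ω, ∠Z = −∠Y = -54.8°

20.2 Ω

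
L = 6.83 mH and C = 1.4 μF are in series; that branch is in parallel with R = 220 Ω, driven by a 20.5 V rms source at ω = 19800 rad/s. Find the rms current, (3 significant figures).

X_L = ωL = 135 Ω
X_C = 1/(ωC) = 36.1 Ω
Branch 1: Z₁ = R = 220 Ω
Branch 2 (series LC): Z₂ = j(X_L − X_C) = j99.2 Ω
Parallel: Z = Z₁Z₂/(Z₁+Z₂), |Z| = 90.4 Ω, ∠Z = 65.7°
I = V/|Z| = 20.5/90.4 = 227 mA

227 mA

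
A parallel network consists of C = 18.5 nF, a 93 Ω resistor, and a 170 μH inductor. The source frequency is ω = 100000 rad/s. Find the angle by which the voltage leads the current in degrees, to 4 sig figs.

X_L = ωL = 17.00 Ω
X_C = 1/(ωC) = 540.5 Ω
Parallel: admittances add. Y = 1/R + 1/(jωL) + jωC
Y = (0.01075 − j0.05697) S
|Y| = 0.05798 S → |Z| = 1/|Y| = 17.25 Ω, ∠Z = −∠Y = 79.31°

79.31°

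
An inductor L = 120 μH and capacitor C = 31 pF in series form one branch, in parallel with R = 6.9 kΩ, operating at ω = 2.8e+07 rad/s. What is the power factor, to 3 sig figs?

X_L = ωL = 3360 Ω
X_C = 1/(ωC) = 1150 Ω
Branch 1: Z₁ = R = 6900 Ω
Branch 2 (series LC): Z₂ = j(X_L − X_C) = j2210 Ω
Parallel: Z = Z₁Z₂/(Z₁+Z₂), |Z| = 2100 Ω, ∠Z = 72.3°
cos φ = cos(72.3°) = 0.305

0.305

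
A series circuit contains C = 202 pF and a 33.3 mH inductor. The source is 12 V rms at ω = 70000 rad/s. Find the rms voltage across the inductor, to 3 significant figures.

X_L = ωL = 2330 Ω
X_C = 1/(ωC) = 70700 Ω
Net reactance X = X_L − X_C = -68400 Ω
Z = − j68400 Ω
|Z| = √(0² + 68400²) = 68400 Ω
I = V/|Z| = 175 μA
V_L = I·|Z_L| = 0.000175 × 2330 = 0.409 V

0.409 V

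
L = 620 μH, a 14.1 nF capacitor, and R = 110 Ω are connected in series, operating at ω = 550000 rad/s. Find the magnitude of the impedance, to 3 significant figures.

239 Ω

X_L = ωL = 341 Ω
X_C = 1/(ωC) = 129 Ω
Net reactance X = X_L − X_C = 212 Ω
Z = 110 + j212 Ω
|Z| = √(110² + 212²) = 239 Ω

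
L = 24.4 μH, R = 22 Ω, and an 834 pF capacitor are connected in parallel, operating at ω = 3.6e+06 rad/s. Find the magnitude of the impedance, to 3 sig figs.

X_L = ωL = 87.8 Ω
X_C = 1/(ωC) = 333 Ω
Parallel: admittances add. Y = 1/R + 1/(jωL) + jωC
Y = (0.0455 − j0.00838) S
|Y| = 0.0462 S → |Z| = 1/|Y| = 21.6 Ω, ∠Z = −∠Y = 10.4°

21.6 Ω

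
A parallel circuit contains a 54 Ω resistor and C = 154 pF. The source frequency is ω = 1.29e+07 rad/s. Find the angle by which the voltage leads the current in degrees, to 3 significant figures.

-6.12°

X_C = 1/(ωC) = 503 Ω
Parallel: admittances add. Y = 1/R + jωC
Y = (0.0185 + j0.00199) S
|Y| = 0.0186 S → |Z| = 1/|Y| = 53.7 Ω, ∠Z = −∠Y = -6.12°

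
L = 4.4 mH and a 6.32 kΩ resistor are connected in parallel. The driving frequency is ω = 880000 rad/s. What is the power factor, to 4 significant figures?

0.5224

X_L = ωL = 3872 Ω
Parallel: admittances add. Y = 1/R + 1/(jωL)
Y = (0.0001582 − j0.0002583) S
|Y| = 0.0003029 S → |Z| = 1/|Y| = 3302 Ω, ∠Z = −∠Y = 58.51°
cos φ = cos(58.51°) = 0.5224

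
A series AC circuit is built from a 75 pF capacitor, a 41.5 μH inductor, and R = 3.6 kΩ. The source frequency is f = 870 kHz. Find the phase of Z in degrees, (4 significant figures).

ω = 2πf = 5.466e+06 rad/s
X_L = ωL = 226.9 Ω
X_C = 1/(ωC) = 2439 Ω
Net reactance X = X_L − X_C = -2212 Ω
Z = 3600 − j2212 Ω
|Z| = √(3600² + 2212²) = 4225 Ω
∠Z = arctan(-2212/3600) = -31.57°

-31.57°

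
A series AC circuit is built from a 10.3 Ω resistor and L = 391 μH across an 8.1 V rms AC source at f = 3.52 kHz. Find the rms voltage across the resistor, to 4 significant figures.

6.203 V

ω = 2πf = 22120 rad/s
X_L = ωL = 8.648 Ω
Z = 10.30 + j8.648 Ω
|Z| = √(10.30² + 8.648²) = 13.45 Ω
I = V/|Z| = 602.3 mA
V_R = I·|Z_R| = 0.6023 × 10.30 = 6.203 V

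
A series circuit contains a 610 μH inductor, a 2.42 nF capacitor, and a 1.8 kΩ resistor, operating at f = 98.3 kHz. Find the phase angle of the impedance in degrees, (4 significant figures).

ω = 2πf = 617600 rad/s
X_L = ωL = 376.8 Ω
X_C = 1/(ωC) = 669.0 Ω
Net reactance X = X_L − X_C = -292.3 Ω
Z = 1800 − j292.3 Ω
|Z| = √(1800² + 292.3²) = 1824 Ω
∠Z = arctan(-292.3/1800) = -9.223°

-9.223°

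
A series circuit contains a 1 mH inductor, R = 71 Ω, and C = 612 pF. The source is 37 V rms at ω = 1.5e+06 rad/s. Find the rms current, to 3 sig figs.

X_L = ωL = 1500 Ω
X_C = 1/(ωC) = 1090 Ω
Net reactance X = X_L − X_C = 411 Ω
Z = 71.0 + j411 Ω
|Z| = √(71.0² + 411²) = 417 Ω
I = V/|Z| = 37/417 = 88.8 mA

88.8 mA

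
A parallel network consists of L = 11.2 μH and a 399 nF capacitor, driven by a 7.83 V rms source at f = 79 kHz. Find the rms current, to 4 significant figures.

ω = 2πf = 496400 rad/s
X_L = ωL = 5.559 Ω
X_C = 1/(ωC) = 5.049 Ω
Parallel: admittances add. Y = 1/(jωL) + jωC
Y = (0 + j0.01818) S
|Y| = 0.01818 S → |Z| = 1/|Y| = 55.02 Ω, ∠Z = −∠Y = -90.00°
I = V/|Z| = 7.83/55.02 = 142.3 mA

142.3 mA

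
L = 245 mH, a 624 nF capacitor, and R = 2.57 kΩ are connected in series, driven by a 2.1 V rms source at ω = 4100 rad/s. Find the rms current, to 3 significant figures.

X_L = ωL = 1000 Ω
X_C = 1/(ωC) = 391 Ω
Net reactance X = X_L − X_C = 614 Ω
Z = 2570 + j614 Ω
|Z| = √(2570² + 614²) = 2640 Ω
I = V/|Z| = 2.1/2640 = 795 μA

795 μA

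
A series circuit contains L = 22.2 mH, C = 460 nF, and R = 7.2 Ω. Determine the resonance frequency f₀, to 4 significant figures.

ω₀ = 1/√(LC) = 1/√(0.0222 × 4.6e-07) = 9896 rad/s
f₀ = ω₀/(2π) = 1.575 kHz

1.575 kHz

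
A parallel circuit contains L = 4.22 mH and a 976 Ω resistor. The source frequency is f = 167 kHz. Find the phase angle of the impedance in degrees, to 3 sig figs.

ω = 2πf = 1.049e+06 rad/s
X_L = ωL = 4430 Ω
Parallel: admittances add. Y = 1/R + 1/(jωL)
Y = (0.00102 − j0.000226) S
|Y| = 0.00105 S → |Z| = 1/|Y| = 953 Ω, ∠Z = −∠Y = 12.4°

12.4°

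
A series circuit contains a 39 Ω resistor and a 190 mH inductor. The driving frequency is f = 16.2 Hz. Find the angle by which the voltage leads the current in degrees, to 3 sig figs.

26.4°

ω = 2πf = 101.8 rad/s
X_L = ωL = 19.3 Ω
Z = 39.0 + j19.3 Ω
|Z| = √(39.0² + 19.3²) = 43.5 Ω
∠Z = arctan(19.3/39.0) = 26.4°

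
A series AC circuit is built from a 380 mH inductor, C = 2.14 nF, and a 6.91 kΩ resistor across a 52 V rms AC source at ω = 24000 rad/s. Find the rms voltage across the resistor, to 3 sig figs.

28.9 V

X_L = ωL = 9120 Ω
X_C = 1/(ωC) = 19500 Ω
Net reactance X = X_L − X_C = -10400 Ω
Z = 6910 − j10400 Ω
|Z| = √(6910² + 10400²) = 12400 Ω
I = V/|Z| = 4.18 mA
V_R = I·|Z_R| = 0.00418 × 6910 = 28.9 V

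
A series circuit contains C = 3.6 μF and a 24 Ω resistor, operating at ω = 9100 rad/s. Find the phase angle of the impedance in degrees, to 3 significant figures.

X_C = 1/(ωC) = 30.5 Ω
Z = 24.0 − j30.5 Ω
|Z| = √(24.0² + 30.5²) = 38.8 Ω
∠Z = arctan(-30.5/24.0) = -51.8°

-51.8°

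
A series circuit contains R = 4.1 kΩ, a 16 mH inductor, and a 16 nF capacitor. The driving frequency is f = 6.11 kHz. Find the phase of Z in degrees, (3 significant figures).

-13.9°

ω = 2πf = 38390 rad/s
X_L = ωL = 614 Ω
X_C = 1/(ωC) = 1630 Ω
Net reactance X = X_L − X_C = -1010 Ω
Z = 4100 − j1010 Ω
|Z| = √(4100² + 1010²) = 4220 Ω
∠Z = arctan(-1010/4100) = -13.9°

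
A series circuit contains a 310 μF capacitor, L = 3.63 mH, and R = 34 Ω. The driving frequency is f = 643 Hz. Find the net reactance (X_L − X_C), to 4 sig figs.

ω = 2πf = 4040 rad/s
X_L = ωL = 14.67 Ω
X_C = 1/(ωC) = 0.7984 Ω
X = 14.67 − 0.7984 = 13.87 Ω

13.87 Ω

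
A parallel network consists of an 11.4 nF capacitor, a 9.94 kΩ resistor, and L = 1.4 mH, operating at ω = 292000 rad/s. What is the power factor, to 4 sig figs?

0.1133

X_L = ωL = 408.8 Ω
X_C = 1/(ωC) = 300.4 Ω
Parallel: admittances add. Y = 1/R + 1/(jωL) + jωC
Y = (0.0001006 + j0.0008826) S
|Y| = 0.0008883 S → |Z| = 1/|Y| = 1126 Ω, ∠Z = −∠Y = -83.50°
cos φ = cos(-83.50°) = 0.1133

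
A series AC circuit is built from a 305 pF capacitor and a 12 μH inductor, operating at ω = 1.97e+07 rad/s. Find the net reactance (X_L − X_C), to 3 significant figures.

70.0 Ω

X_L = ωL = 236 Ω
X_C = 1/(ωC) = 166 Ω
X = 236 − 166 = 70.0 Ω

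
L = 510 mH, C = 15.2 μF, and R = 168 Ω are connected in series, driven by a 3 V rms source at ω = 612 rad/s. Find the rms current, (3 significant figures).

11.3 mA

X_L = ωL = 312 Ω
X_C = 1/(ωC) = 107 Ω
Net reactance X = X_L − X_C = 205 Ω
Z = 168 + j205 Ω
|Z| = √(168² + 205²) = 265 Ω
I = V/|Z| = 3/265 = 11.3 mA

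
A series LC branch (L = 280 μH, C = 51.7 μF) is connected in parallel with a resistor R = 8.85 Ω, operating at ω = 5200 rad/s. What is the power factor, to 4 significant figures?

0.2478

X_L = ωL = 1.456 Ω
X_C = 1/(ωC) = 3.720 Ω
Branch 1: Z₁ = R = 8.850 Ω
Branch 2 (series LC): Z₂ = j(X_L − X_C) = −j2.264 Ω
Parallel: Z = Z₁Z₂/(Z₁+Z₂), |Z| = 2.193 Ω, ∠Z = -75.65°
cos φ = cos(-75.65°) = 0.2478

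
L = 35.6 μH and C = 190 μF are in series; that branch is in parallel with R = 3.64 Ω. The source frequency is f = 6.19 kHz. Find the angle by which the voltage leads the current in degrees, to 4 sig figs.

ω = 2πf = 38890 rad/s
X_L = ωL = 1.385 Ω
X_C = 1/(ωC) = 0.1353 Ω
Branch 1: Z₁ = R = 3.640 Ω
Branch 2 (series LC): Z₂ = j(X_L − X_C) = j1.249 Ω
Parallel: Z = Z₁Z₂/(Z₁+Z₂), |Z| = 1.182 Ω, ∠Z = 71.06°

71.06°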